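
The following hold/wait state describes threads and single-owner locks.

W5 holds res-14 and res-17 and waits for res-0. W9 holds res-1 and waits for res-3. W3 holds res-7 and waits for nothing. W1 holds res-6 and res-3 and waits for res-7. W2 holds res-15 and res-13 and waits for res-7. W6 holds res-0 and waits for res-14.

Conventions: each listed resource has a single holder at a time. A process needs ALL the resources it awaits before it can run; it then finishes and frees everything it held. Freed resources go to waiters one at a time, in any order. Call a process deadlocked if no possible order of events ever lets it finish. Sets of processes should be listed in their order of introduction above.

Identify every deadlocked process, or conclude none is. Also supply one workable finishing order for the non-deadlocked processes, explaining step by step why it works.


Deadlocked: W5 and W6.
Key observation: the waits loop around W5 -> W6 -> W5 with no way out; no other process is dragged down with it.
A valid finishing order for the others: W3, W1, W2, W9.
Check, step by step:
  W3 waits on nothing -> runs at once and releases res-7
  run W1 (all its waits — res-7 — are resolved); releases res-6 and res-3
  run W2 (all its waits — res-7 — are resolved); releases res-15 and res-13
  run W9 (all its waits — res-3 — are resolved); releases res-1


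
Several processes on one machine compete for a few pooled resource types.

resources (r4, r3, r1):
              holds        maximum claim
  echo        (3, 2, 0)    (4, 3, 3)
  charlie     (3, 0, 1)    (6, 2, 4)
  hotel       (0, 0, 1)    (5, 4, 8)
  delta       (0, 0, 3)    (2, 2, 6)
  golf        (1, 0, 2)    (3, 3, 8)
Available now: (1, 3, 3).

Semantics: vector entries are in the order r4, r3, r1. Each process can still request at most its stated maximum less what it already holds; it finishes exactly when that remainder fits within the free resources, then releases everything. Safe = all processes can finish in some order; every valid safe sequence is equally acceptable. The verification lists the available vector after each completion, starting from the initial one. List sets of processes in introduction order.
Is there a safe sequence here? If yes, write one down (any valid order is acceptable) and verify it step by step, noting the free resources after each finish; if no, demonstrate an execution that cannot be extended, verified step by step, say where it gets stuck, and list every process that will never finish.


SAFE. One safe sequence: echo, delta, golf, charlie, hotel.
Key observation: at echo the run first touches a limit — (1, 1, 3) against (1, 3, 3), exact on a resource it actually requests.
Walking it through:
  pool = (1, 3, 3)
  run echo (needs (1, 1, 3), free (1, 3, 3)); after release of (3, 2, 0) the pool is (4, 5, 3)
  run delta (needs (2, 2, 3), free (4, 5, 3)); after release of (0, 0, 3) the pool is (4, 5, 6)
  run golf (needs (2, 3, 6), free (4, 5, 6)); after release of (1, 0, 2) the pool is (5, 5, 8)
  run charlie (needs (3, 2, 3), free (5, 5, 8)); after release of (3, 0, 1) the pool is (8, 5, 9)
  run hotel (needs (5, 4, 7), free (8, 5, 9)); after release of (0, 0, 1) the pool is (8, 5, 10)


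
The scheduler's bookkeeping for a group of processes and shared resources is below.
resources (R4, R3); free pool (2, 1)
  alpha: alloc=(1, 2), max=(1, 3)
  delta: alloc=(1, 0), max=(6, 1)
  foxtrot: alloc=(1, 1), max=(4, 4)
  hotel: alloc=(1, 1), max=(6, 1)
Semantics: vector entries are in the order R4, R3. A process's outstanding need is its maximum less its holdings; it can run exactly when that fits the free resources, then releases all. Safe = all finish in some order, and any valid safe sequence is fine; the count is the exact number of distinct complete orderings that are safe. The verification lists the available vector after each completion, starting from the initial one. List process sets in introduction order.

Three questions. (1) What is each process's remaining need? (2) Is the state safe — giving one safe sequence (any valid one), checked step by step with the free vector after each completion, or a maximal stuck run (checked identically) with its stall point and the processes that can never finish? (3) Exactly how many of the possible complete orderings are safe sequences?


(1) Need matrix, components ordered R4, R3:
  alpha: (0, 1)
  delta: (5, 1)
  foxtrot: (3, 3)
  hotel: (5, 0)
(2) The state is UNSAFE.
Key observation: once alpha, foxtrot finish, the pool peaks at (4, 4) — and every remaining process still needs more R4 than that.
The run alpha, foxtrot cannot be extended any further. Step-by-step check:
  pool = (2, 1)
  run alpha (needs (0, 1), free (2, 1)); after release of (1, 2) the pool is (3, 3)
  run foxtrot (needs (3, 3), free (3, 3)); after release of (1, 1) the pool is (4, 4)
  delta cannot run: need (5, 1) vs free (4, 4) (insufficient R4)
  hotel cannot run: need (5, 0) vs free (4, 4) (insufficient R4)
Never able to finish: delta and hotel.
(3) The exact count: 0 of the possible complete orderings are safe sequences.


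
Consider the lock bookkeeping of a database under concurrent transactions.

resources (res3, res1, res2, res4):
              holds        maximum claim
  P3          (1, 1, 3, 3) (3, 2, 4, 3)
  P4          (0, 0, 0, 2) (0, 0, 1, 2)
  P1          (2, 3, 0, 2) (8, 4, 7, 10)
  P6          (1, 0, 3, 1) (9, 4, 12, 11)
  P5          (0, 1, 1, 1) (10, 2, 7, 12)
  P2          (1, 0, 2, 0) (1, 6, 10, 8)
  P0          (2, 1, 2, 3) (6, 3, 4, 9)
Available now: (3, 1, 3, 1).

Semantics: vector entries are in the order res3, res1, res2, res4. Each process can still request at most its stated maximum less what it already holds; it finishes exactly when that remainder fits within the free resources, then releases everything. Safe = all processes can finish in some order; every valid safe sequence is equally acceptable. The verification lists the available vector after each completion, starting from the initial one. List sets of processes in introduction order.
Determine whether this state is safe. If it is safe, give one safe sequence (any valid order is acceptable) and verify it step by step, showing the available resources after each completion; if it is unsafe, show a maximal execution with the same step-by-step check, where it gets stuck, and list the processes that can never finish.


SAFE, for example via the order P3, P4, P0, P1, P2, P6, P5.
Key observation: the order's first zero-slack moment is P3 ((2, 1, 1, 0) needed, (3, 1, 3, 1) free — a requested resource with nothing to spare).
Verifying each step:
  pool = (3, 1, 3, 1)
  P3 needs (2, 1, 1, 0) <= (3, 1, 3, 1) -> finishes; pool += (1, 1, 3, 3) = (4, 2, 6, 4)
  P4 needs (0, 0, 1, 0) <= (4, 2, 6, 4) -> finishes; pool += (0, 0, 0, 2) = (4, 2, 6, 6)
  P0 needs (4, 2, 2, 6) <= (4, 2, 6, 6) -> finishes; pool += (2, 1, 2, 3) = (6, 3, 8, 9)
  P1 needs (6, 1, 7, 8) <= (6, 3, 8, 9) -> finishes; pool += (2, 3, 0, 2) = (8, 6, 8, 11)
  P2 needs (0, 6, 8, 8) <= (8, 6, 8, 11) -> finishes; pool += (1, 0, 2, 0) = (9, 6, 10, 11)
  P6 needs (8, 4, 9, 10) <= (9, 6, 10, 11) -> finishes; pool += (1, 0, 3, 1) = (10, 6, 13, 12)
  P5 needs (10, 1, 6, 11) <= (10, 6, 13, 12) -> finishes; pool += (0, 1, 1, 1) = (10, 7, 14, 13)


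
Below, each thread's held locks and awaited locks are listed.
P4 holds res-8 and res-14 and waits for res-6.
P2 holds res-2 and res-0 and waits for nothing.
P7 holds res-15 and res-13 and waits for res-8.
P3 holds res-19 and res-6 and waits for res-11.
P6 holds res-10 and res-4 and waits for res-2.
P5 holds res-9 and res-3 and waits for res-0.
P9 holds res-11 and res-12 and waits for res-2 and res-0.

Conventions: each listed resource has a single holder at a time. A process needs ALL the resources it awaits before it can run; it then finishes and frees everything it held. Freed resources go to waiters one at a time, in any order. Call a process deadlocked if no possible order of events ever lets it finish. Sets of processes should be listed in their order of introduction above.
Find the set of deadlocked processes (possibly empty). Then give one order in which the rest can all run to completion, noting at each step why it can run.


Nothing here is deadlocked.
Key observation: there is no circular wait here — follow any chain and it reaches a process that is free to run now.
The rest can finish in the order P2, P5, P9, P3, P4, P7, P6.
Step-by-step check:
  P2 waits on nothing -> runs at once and releases res-2 and res-0
  P5: everything it awaited (res-0) is free; runs, freeing res-9 and res-3
  P9: everything it awaited (res-2 and res-0) is free; runs, freeing res-11 and res-12
  P3: everything it awaited (res-11) is free; runs, freeing res-19 and res-6
  P4: everything it awaited (res-6) is free; runs, freeing res-8 and res-14
  P7: everything it awaited (res-8) is free; runs, freeing res-15 and res-13
  P6: everything it awaited (res-2) is free; runs, freeing res-10 and res-4


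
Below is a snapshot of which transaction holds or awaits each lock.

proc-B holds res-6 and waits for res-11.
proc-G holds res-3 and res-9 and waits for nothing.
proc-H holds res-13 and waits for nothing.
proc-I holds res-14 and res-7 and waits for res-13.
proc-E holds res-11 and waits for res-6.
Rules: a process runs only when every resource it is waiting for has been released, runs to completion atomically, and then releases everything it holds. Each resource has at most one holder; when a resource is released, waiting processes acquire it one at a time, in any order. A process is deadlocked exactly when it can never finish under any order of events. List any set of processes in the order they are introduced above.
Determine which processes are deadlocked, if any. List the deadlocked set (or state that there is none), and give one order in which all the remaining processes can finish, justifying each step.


Deadlocked: proc-B and proc-E.
Key observation: along proc-B -> proc-E -> proc-B, each member waits on what the next one holds — a deadlock; no other process is dragged down with it.
One completion order for the rest: proc-H, proc-I, proc-G.
Verifying each step:
  proc-H: no waits; runs immediately, freeing res-13
  run proc-I (all its waits — res-13 — are resolved); releases res-14 and res-7
  proc-G: no waits; runs immediately, freeing res-3 and res-9


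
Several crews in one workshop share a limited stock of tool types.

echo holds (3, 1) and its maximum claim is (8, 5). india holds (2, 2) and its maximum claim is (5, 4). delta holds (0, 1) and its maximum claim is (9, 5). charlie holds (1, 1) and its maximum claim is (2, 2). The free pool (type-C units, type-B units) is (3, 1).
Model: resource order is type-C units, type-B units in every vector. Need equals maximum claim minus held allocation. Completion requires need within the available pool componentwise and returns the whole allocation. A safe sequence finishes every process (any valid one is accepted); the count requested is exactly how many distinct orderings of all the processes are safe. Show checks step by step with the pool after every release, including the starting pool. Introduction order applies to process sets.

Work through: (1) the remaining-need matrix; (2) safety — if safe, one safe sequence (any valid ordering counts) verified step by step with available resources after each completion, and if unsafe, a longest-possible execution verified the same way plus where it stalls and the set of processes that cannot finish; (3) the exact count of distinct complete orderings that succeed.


(1) Outstanding need per process (order type-C units, type-B units):
  echo: (5, 4)
  india: (3, 2)
  delta: (9, 4)
  charlie: (1, 1)
(2) SAFE, for example via the order charlie, india, echo, delta.
Key observation: the order's first zero-slack moment is charlie ((1, 1) needed, (3, 1) free — a requested resource with nothing to spare).
Verifying each step:
  pool = (3, 1)
  run charlie (needs (1, 1), free (3, 1)); after release of (1, 1) the pool is (4, 2)
  run india (needs (3, 2), free (4, 2)); after release of (2, 2) the pool is (6, 4)
  run echo (needs (5, 4), free (6, 4)); after release of (3, 1) the pool is (9, 5)
  run delta (needs (9, 4), free (9, 5)); after release of (0, 1) the pool is (9, 6)
(3) The exact count: 1 of the possible complete orderings is a safe sequence.


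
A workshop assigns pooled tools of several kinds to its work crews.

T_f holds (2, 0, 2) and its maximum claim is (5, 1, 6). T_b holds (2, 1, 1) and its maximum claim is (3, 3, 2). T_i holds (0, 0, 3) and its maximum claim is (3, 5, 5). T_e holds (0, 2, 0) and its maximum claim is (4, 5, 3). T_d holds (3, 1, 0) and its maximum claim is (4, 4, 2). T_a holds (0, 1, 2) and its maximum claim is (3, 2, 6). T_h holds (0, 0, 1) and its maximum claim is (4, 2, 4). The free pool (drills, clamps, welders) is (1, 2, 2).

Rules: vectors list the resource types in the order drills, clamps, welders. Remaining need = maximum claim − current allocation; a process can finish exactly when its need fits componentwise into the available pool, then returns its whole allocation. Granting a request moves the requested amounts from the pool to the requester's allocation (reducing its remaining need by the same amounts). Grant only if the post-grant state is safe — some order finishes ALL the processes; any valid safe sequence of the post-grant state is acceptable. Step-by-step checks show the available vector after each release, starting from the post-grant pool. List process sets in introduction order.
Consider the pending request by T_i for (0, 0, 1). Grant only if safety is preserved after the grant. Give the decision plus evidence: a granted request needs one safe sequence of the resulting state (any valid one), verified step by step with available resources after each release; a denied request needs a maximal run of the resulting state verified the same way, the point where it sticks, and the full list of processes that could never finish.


DENY: after the grant no complete ordering would exist.
Key observation: after T_b, T_d the pool peaks at (6, 4, 2), and each blocked process is short somewhere: T_f on welders; T_i on clamps; T_e on welders; T_a on welders; T_h on welders.
On the post-grant state, T_b, T_d is a maximal run — nothing extends it. Check, step by step:
  pool = (1, 2, 1)
  T_b needs (1, 2, 1) <= (1, 2, 1) -> finishes; pool += (2, 1, 1) = (3, 3, 2)
  T_d needs (1, 3, 2) <= (3, 3, 2) -> finishes; pool += (3, 1, 0) = (6, 4, 2)
  T_f still needs (3, 1, 4) but only (6, 4, 2) is free — short on welders
  T_i still needs (3, 5, 1) but only (6, 4, 2) is free — short on clamps
  T_e still needs (4, 3, 3) but only (6, 4, 2) is free — short on welders
  T_a still needs (3, 1, 4) but only (6, 4, 2) is free — short on welders
  T_h still needs (4, 2, 3) but only (6, 4, 2) is free — short on welders
Post-grant, the permanently blocked set is T_f, T_i, T_e, T_a and T_h.


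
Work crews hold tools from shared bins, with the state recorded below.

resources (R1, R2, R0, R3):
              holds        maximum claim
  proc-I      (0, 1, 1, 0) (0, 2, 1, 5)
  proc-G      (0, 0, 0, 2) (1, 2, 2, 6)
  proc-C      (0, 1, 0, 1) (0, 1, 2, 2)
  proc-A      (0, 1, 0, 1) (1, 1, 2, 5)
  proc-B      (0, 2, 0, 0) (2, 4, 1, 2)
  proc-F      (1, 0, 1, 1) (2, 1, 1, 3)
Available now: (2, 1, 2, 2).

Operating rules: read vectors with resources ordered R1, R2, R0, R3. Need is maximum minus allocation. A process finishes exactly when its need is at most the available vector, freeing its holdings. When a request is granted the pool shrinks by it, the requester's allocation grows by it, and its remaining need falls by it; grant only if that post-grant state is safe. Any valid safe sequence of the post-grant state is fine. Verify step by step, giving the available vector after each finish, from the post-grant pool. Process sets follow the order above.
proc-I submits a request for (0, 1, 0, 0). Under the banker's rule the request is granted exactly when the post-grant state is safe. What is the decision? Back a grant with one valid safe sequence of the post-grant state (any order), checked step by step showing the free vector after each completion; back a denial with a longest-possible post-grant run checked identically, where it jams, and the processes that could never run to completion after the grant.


GRANT. The post-grant state is safe; one safe sequence: proc-C, proc-F, proc-A, proc-G, proc-I, proc-B.
Key observation: the transfer keeps a workable pool ((2, 0, 2, 2)); proc-C starts the safe sequence.
Check on the post-grant state, step by step:
  pool = (2, 0, 2, 2)
  run proc-C (needs (0, 0, 2, 1), free (2, 0, 2, 2)); after release of (0, 1, 0, 1) the pool is (2, 1, 2, 3)
  run proc-F (needs (1, 1, 0, 2), free (2, 1, 2, 3)); after release of (1, 0, 1, 1) the pool is (3, 1, 3, 4)
  run proc-A (needs (1, 0, 2, 4), free (3, 1, 3, 4)); after release of (0, 1, 0, 1) the pool is (3, 2, 3, 5)
  run proc-G (needs (1, 2, 2, 4), free (3, 2, 3, 5)); after release of (0, 0, 0, 2) the pool is (3, 2, 3, 7)
  run proc-I (needs (0, 0, 0, 5), free (3, 2, 3, 7)); after release of (0, 2, 1, 0) the pool is (3, 4, 4, 7)
  run proc-B (needs (2, 2, 1, 2), free (3, 4, 4, 7)); after release of (0, 2, 0, 0) the pool is (3, 6, 4, 7)


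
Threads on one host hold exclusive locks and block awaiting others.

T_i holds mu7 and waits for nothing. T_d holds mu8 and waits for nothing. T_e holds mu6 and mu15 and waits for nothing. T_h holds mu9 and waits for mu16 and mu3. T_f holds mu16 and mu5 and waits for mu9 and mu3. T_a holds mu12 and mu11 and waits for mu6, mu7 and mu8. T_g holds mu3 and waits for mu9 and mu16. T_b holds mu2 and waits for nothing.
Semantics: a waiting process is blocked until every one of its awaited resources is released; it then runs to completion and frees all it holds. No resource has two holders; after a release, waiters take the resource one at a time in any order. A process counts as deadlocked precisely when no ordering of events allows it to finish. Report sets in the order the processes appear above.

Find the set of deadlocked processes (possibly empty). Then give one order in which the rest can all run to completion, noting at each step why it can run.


Deadlocked set: T_h, T_f and T_g.
Key observation: T_h -> T_f -> T_h is a circular wait — nothing in it can go first; T_g is caught in further circular waits.
The rest can finish in the order T_i, T_b, T_d, T_e, T_a.
Walking it through:
  run T_i (it waits on nothing); releases mu7
  run T_b (it waits on nothing); releases mu2
  run T_d (it waits on nothing); releases mu8
  run T_e (it waits on nothing); releases mu6 and mu15
  T_a: everything it awaited (mu6, mu7 and mu8) is free; runs, freeing mu12 and mu11


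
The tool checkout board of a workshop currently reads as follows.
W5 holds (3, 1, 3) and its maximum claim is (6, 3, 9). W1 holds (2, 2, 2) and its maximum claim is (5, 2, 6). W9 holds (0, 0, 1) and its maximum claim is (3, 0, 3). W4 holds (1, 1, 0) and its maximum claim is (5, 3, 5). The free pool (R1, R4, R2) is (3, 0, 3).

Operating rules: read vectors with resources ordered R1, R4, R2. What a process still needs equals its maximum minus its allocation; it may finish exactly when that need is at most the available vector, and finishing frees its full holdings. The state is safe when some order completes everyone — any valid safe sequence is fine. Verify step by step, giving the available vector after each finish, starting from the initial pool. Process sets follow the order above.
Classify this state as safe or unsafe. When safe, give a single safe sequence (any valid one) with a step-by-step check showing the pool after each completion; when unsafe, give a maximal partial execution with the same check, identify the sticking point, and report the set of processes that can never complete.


SAFE. One safe sequence: W9, W1, W4, W5.
Key observation: the first exact fit in this order is W9 — it needs (3, 0, 2) with (3, 0, 3) free, meeting a requested resource to the last unit.
Walking it through:
  pool = (3, 0, 3)
  W9 needs (3, 0, 2) <= (3, 0, 3) -> finishes; pool += (0, 0, 1) = (3, 0, 4)
  W1 needs (3, 0, 4) <= (3, 0, 4) -> finishes; pool += (2, 2, 2) = (5, 2, 6)
  W4 needs (4, 2, 5) <= (5, 2, 6) -> finishes; pool += (1, 1, 0) = (6, 3, 6)
  W5 needs (3, 2, 6) <= (6, 3, 6) -> finishes; pool += (3, 1, 3) = (9, 4, 9)


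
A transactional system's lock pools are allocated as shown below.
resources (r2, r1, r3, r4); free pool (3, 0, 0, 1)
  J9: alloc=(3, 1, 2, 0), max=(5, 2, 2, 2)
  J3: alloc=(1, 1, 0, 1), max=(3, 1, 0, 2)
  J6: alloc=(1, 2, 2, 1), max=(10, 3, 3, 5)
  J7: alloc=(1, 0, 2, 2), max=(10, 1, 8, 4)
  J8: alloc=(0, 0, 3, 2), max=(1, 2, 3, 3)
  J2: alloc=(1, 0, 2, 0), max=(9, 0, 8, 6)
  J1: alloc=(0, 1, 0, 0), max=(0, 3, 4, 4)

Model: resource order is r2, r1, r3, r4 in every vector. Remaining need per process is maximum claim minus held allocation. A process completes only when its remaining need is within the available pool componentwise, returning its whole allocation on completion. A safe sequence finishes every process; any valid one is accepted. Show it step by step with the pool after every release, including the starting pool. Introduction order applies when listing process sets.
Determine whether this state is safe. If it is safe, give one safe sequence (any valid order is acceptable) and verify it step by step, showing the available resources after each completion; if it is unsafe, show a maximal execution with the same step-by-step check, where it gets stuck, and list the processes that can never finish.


UNSAFE.
Key observation: J3, J9, J8, J1 can finish, but then (7, 3, 5, 4) is all there is, and the blocked group's r2 demands exceed it.
A maximal execution: J3, J9, J8, J1 — then nothing else fits. Walking it through:
  pool = (3, 0, 0, 1)
  J3: need (2, 0, 0, 1) fits (3, 0, 0, 1); releases (1, 1, 0, 1), pool now (4, 1, 0, 2)
  J9: need (2, 1, 0, 2) fits (4, 1, 0, 2); releases (3, 1, 2, 0), pool now (7, 2, 2, 2)
  J8: need (1, 2, 0, 1) fits (7, 2, 2, 2); releases (0, 0, 3, 2), pool now (7, 2, 5, 4)
  J1: need (0, 2, 4, 4) fits (7, 2, 5, 4); releases (0, 1, 0, 0), pool now (7, 3, 5, 4)
  blocked: J6 wants (9, 1, 1, 4), pool (7, 3, 5, 4) — not enough r2
  blocked: J7 wants (9, 1, 6, 2), pool (7, 3, 5, 4) — not enough r2 and r3
  blocked: J2 wants (8, 0, 6, 6), pool (7, 3, 5, 4) — not enough r2, r3 and r4
Never able to finish: J6, J7 and J2.


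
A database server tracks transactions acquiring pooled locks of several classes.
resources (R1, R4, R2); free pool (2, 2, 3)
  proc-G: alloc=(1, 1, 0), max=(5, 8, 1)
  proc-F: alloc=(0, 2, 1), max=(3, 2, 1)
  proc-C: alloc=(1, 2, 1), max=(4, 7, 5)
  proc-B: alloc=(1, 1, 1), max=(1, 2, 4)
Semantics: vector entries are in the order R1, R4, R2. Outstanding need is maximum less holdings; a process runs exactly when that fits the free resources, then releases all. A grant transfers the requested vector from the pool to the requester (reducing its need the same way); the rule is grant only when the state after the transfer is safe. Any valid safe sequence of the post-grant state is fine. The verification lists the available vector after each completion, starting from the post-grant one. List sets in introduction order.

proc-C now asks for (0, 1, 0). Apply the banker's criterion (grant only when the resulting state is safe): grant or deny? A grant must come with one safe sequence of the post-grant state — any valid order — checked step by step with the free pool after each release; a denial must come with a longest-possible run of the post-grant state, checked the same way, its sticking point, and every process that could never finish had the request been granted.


GRANT. The post-grant state is safe; one safe sequence: proc-B, proc-F, proc-C, proc-G.
Key observation: even at the reduced pool (2, 1, 3), proc-B fits immediately, so safety survives the grant.
Verifying the post-grant state step by step:
  pool = (2, 1, 3)
  proc-B: need (0, 1, 3) fits (2, 1, 3); releases (1, 1, 1), pool now (3, 2, 4)
  proc-F: need (3, 0, 0) fits (3, 2, 4); releases (0, 2, 1), pool now (3, 4, 5)
  proc-C: need (3, 4, 4) fits (3, 4, 5); releases (1, 3, 1), pool now (4, 7, 6)
  proc-G: need (4, 7, 1) fits (4, 7, 6); releases (1, 1, 0), pool now (5, 8, 6)


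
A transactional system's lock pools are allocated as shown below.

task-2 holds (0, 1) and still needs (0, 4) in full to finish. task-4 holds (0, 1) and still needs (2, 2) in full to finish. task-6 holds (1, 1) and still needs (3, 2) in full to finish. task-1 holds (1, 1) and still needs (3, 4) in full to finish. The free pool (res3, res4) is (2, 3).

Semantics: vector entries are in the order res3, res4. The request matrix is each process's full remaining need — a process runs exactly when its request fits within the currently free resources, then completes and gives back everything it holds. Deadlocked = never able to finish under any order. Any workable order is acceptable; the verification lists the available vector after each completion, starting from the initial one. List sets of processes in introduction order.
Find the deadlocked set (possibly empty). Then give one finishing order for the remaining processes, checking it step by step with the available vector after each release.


Deadlocked: task-6 and task-1.
Key observation: after task-4, task-2 complete, (2, 5) is the best the pool ever gets, yet each leftover process wants more res3.
One completion order for the rest: task-4, task-2. Verifying each step:
  pool = (2, 3)
  task-4: need (2, 2) fits (2, 3); releases (0, 1), pool now (2, 4)
  task-2: need (0, 4) fits (2, 4); releases (0, 1), pool now (2, 5)
The blocked processes can never fit:
  task-6 still needs (3, 2) but only (2, 5) is free — short on res3
  task-1 still needs (3, 4) but only (2, 5) is free — short on res3


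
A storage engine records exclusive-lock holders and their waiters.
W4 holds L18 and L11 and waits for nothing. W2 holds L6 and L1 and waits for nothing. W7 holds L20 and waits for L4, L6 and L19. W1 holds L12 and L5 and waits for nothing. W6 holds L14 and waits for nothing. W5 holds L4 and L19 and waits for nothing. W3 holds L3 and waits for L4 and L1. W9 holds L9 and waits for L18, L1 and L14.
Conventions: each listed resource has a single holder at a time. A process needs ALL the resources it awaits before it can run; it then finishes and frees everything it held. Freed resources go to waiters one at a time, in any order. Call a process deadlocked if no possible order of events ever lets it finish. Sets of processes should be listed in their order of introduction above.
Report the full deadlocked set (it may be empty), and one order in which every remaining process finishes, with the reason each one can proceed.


The deadlocked set is empty.
Key observation: every chain of waits terminates; starting from the processes that wait on nothing, all the rest unlock in turn.
One completion order for the rest: W6, W2, W4, W9, W5, W3, W7, W1.
Step-by-step check:
  run W6 (it waits on nothing); releases L14
  run W2 (it waits on nothing); releases L6 and L1
  run W4 (it waits on nothing); releases L18 and L11
  W9 waits on L18, L1 and L14 — all released -> runs and releases L9
  run W5 (it waits on nothing); releases L4 and L19
  W3 waits on L4 and L1 — all released -> runs and releases L3
  W7 waits on L4, L6 and L19 — all released -> runs and releases L20
  run W1 (it waits on nothing); releases L12 and L5


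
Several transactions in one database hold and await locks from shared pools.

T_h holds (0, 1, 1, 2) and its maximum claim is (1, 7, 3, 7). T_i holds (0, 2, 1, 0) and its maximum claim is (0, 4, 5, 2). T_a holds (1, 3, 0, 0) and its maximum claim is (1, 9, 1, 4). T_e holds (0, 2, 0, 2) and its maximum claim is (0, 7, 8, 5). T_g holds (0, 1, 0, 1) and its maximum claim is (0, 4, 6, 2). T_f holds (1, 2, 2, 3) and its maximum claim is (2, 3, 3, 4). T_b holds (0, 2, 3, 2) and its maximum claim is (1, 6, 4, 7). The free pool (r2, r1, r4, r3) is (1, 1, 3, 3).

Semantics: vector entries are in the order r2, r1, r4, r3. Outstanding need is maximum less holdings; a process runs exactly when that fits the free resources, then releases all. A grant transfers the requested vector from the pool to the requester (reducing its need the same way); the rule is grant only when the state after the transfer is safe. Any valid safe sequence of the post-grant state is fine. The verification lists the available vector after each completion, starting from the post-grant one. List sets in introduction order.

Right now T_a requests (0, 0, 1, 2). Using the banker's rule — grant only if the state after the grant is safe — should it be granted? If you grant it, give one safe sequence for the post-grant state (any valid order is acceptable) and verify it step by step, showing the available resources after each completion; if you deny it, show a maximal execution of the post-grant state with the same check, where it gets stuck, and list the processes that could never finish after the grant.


DENY. Granting would leave the state unsafe.
Key observation: after T_f, T_i the pool peaks at (2, 5, 5, 4), and each blocked process is short somewhere: T_h on r1, r3; T_a on r1; T_e on r4; T_g on r4; T_b on r3.
After a pretend grant, a maximal execution: T_f, T_i — then nothing else fits. Check, step by step:
  pool = (1, 1, 2, 1)
  run T_f (needs (1, 1, 1, 1), free (1, 1, 2, 1)); after release of (1, 2, 2, 3) the pool is (2, 3, 4, 4)
  run T_i (needs (0, 2, 4, 2), free (2, 3, 4, 4)); after release of (0, 2, 1, 0) the pool is (2, 5, 5, 4)
  T_h still needs (1, 6, 2, 5) but only (2, 5, 5, 4) is free — short on r1 and r3
  T_a still needs (0, 6, 0, 2) but only (2, 5, 5, 4) is free — short on r1
  T_e still needs (0, 5, 8, 3) but only (2, 5, 5, 4) is free — short on r4
  T_g still needs (0, 3, 6, 1) but only (2, 5, 5, 4) is free — short on r4
  T_b still needs (1, 4, 1, 5) but only (2, 5, 5, 4) is free — short on r3
Post-grant, the permanently blocked set is T_h, T_a, T_e, T_g and T_b.


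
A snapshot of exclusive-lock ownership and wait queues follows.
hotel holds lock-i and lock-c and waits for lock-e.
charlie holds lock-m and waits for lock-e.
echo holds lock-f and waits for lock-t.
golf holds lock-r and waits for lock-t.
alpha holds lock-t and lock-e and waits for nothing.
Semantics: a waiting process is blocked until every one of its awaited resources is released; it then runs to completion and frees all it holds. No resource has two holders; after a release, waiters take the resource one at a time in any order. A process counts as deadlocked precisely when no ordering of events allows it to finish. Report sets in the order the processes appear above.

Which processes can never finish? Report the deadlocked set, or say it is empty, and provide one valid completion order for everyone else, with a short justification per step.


The deadlocked set is empty.
Key observation: every chain of waits terminates; starting from the processes that wait on nothing, all the rest unlock in turn.
A valid finishing order for the others: alpha, echo, hotel, golf, charlie.
Verifying each step:
  run alpha (it waits on nothing); releases lock-t and lock-e
  echo: everything it awaited (lock-t) is free; runs, freeing lock-f
  hotel: everything it awaited (lock-e) is free; runs, freeing lock-i and lock-c
  golf: everything it awaited (lock-t) is free; runs, freeing lock-r
  charlie: everything it awaited (lock-e) is free; runs, freeing lock-m


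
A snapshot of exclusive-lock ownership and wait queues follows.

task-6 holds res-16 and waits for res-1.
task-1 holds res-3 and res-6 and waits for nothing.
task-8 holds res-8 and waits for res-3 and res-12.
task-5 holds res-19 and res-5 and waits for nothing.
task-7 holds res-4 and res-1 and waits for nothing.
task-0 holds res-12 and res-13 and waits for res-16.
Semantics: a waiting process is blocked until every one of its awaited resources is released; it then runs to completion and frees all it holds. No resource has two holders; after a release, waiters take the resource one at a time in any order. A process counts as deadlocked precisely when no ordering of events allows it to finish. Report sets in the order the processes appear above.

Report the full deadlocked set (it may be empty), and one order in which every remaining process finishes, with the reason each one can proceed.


Nothing here is deadlocked.
Key observation: the wait relation is loop-free; peeling off processes with no waits unwinds the whole state.
A valid finishing order for the others: task-7, task-5, task-1, task-6, task-0, task-8.
Walking it through:
  task-7: no waits; runs immediately, freeing res-4 and res-1
  task-5: no waits; runs immediately, freeing res-19 and res-5
  task-1: no waits; runs immediately, freeing res-3 and res-6
  run task-6 (all its waits — res-1 — are resolved); releases res-16
  run task-0 (all its waits — res-16 — are resolved); releases res-12 and res-13
  run task-8 (all its waits — res-3 and res-12 — are resolved); releases res-8


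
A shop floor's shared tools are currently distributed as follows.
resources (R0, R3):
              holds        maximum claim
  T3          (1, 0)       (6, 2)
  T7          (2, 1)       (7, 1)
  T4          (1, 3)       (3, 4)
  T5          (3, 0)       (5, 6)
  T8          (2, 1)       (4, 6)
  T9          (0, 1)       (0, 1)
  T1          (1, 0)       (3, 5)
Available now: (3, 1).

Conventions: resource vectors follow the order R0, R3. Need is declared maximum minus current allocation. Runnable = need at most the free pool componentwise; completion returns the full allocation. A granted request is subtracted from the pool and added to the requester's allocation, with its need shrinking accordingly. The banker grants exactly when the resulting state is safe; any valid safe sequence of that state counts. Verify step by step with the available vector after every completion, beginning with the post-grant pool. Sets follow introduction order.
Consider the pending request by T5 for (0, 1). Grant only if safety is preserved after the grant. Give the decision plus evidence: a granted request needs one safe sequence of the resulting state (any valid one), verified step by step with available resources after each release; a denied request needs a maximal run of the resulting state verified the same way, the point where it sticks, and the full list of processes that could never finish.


DENY: after the grant no complete ordering would exist.
Key observation: after T9, T4 the pool peaks at (4, 4), and each blocked process is short somewhere: T3 on R0; T7 on R0; T5 on R3; T8 on R3; T1 on R3.
Pretend the grant happened; the run T9, T4 goes as far as possible. Verifying each step:
  pool = (3, 0)
  T9 needs (0, 0) <= (3, 0) -> finishes; pool += (0, 1) = (3, 1)
  T4 needs (2, 1) <= (3, 1) -> finishes; pool += (1, 3) = (4, 4)
  blocked: T3 wants (5, 2), pool (4, 4) — not enough R0
  blocked: T7 wants (5, 0), pool (4, 4) — not enough R0
  blocked: T5 wants (2, 5), pool (4, 4) — not enough R3
  blocked: T8 wants (2, 5), pool (4, 4) — not enough R3
  blocked: T1 wants (2, 5), pool (4, 4) — not enough R3
Had the request been granted, T3, T7, T5, T8 and T1 could never finish.


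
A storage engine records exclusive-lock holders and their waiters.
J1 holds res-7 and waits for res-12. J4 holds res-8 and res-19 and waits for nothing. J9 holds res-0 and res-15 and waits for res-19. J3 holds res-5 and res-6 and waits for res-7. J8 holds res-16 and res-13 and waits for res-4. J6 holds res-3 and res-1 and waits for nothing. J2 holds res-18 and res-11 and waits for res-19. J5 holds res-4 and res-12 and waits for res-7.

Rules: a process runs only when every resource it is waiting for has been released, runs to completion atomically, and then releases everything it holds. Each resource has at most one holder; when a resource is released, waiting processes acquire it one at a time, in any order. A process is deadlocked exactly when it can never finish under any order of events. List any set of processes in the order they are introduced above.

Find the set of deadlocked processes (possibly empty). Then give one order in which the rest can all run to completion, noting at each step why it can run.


Deadlocked: J1, J3, J8 and J5.
Key observation: the loop J1 -> J5 -> J1 blocks itself forever; J3 and J8 wait into the deadlock from upstream.
One completion order for the rest: J6, J4, J2, J9.
Walking it through:
  run J6 (it waits on nothing); releases res-3 and res-1
  run J4 (it waits on nothing); releases res-8 and res-19
  J2 waits on res-19 — all released -> runs and releases res-18 and res-11
  J9 waits on res-19 — all released -> runs and releases res-0 and res-15


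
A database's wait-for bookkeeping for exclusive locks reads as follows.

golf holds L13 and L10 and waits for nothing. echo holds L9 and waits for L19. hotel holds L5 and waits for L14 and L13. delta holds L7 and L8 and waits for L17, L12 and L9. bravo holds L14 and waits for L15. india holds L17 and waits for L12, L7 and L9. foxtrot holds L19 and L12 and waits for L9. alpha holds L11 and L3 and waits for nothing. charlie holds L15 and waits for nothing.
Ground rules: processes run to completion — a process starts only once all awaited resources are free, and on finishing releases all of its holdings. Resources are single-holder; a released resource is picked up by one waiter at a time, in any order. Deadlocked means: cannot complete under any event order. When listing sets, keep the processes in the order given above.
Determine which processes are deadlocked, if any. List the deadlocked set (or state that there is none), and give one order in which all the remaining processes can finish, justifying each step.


Deadlocked set: echo, delta, india and foxtrot.
Key observation: the loop echo -> foxtrot -> echo blocks itself forever; delta and india are caught in further circular waits.
A valid finishing order for the others: charlie, alpha, bravo, golf, hotel.
Check, step by step:
  charlie waits on nothing -> runs at once and releases L15
  alpha waits on nothing -> runs at once and releases L11 and L3
  bravo: everything it awaited (L15) is free; runs, freeing L14
  golf waits on nothing -> runs at once and releases L13 and L10
  hotel: everything it awaited (L14 and L13) is free; runs, freeing L5


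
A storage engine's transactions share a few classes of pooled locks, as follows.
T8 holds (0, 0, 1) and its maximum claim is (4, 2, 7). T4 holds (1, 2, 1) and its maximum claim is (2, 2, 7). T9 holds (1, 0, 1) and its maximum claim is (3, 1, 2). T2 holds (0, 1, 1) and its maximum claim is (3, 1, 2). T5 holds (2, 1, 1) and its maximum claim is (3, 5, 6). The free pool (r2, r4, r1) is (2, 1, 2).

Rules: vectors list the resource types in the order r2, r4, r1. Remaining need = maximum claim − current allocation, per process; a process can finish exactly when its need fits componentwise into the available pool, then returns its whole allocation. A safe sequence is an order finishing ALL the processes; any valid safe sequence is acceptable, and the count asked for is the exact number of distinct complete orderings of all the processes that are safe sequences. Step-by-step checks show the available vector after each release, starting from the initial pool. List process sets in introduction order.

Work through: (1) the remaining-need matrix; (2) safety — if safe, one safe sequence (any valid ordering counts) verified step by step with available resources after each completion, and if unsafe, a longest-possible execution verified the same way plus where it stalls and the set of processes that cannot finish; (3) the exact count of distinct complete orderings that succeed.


(1) Need matrix, components ordered r2, r4, r1:
  T8: (4, 2, 6)
  T4: (1, 0, 6)
  T9: (2, 1, 1)
  T2: (3, 0, 1)
  T5: (1, 4, 5)
(2) UNSAFE.
Key observation: the wall is r1: completing T9, T2 brings the pool only to (3, 2, 4), and all the rest need more.
Going as far as possible: T9, T2; after that, nothing fits. Verifying each step:
  pool = (2, 1, 2)
  run T9 (needs (2, 1, 1), free (2, 1, 2)); after release of (1, 0, 1) the pool is (3, 1, 3)
  run T2 (needs (3, 0, 1), free (3, 1, 3)); after release of (0, 1, 1) the pool is (3, 2, 4)
  blocked: T8 wants (4, 2, 6), pool (3, 2, 4) — not enough r2 and r1
  blocked: T4 wants (1, 0, 6), pool (3, 2, 4) — not enough r1
  blocked: T5 wants (1, 4, 5), pool (3, 2, 4) — not enough r4 and r1
Never able to finish: T8, T4 and T5.
(3) The exact count: 0 of the possible complete orderings are safe sequences.
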